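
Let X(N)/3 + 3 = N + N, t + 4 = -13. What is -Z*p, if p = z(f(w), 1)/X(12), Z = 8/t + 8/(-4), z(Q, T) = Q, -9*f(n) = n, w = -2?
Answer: 4/459 ≈ 0.0087146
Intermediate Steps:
t = -17 (t = -4 - 13 = -17)
X(N) = -9 + 6*N (X(N) = -9 + 3*(N + N) = -9 + 3*(2*N) = -9 + 6*N)
f(n) = -n/9
Z = -42/17 (Z = 8/(-17) + 8/(-4) = 8*(-1/17) + 8*(-¼) = -8/17 - 2 = -42/17 ≈ -2.4706)
p = 2/567 (p = (-⅑*(-2))/(-9 + 6*12) = 2/(9*(-9 + 72)) = (2/9)/63 = (2/9)*(1/63) = 2/567 ≈ 0.0035273)
-Z*p = -(-42)*2/(17*567) = -1*(-4/459) = 4/459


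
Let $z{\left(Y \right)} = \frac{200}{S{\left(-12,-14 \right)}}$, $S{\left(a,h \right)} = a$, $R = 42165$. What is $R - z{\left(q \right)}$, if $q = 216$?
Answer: $\frac{126545}{3} \approx 42182.0$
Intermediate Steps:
$z{\left(Y \right)} = - \frac{50}{3}$ ($z{\left(Y \right)} = \frac{200}{-12} = 200 \left(- \frac{1}{12}\right) = - \frac{50}{3}$)
$R - z{\left(q \right)} = 42165 - - \frac{50}{3} = 42165 + \frac{50}{3} = \frac{126545}{3}$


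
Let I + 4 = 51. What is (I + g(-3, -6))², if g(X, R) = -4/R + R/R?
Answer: 21316/9 ≈ 2368.4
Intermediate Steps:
g(X, R) = 1 - 4/R (g(X, R) = -4/R + 1 = 1 - 4/R)
I = 47 (I = -4 + 51 = 47)
(I + g(-3, -6))² = (47 + (-4 - 6)/(-6))² = (47 - ⅙*(-10))² = (47 + 5/3)² = (146/3)² = 21316/9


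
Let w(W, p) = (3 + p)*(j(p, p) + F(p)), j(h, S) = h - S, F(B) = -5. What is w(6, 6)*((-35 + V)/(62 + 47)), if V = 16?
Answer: 855/109 ≈ 7.8440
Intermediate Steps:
w(W, p) = -15 - 5*p (w(W, p) = (3 + p)*((p - p) - 5) = (3 + p)*(0 - 5) = (3 + p)*(-5) = -15 - 5*p)
w(6, 6)*((-35 + V)/(62 + 47)) = (-15 - 5*6)*((-35 + 16)/(62 + 47)) = (-15 - 30)*(-19/109) = -(-855)/109 = -45*(-19/109) = 855/109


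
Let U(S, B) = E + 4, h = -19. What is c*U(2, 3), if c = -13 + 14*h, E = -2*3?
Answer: 558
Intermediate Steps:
E = -6
U(S, B) = -2 (U(S, B) = -6 + 4 = -2)
c = -279 (c = -13 + 14*(-19) = -13 - 266 = -279)
c*U(2, 3) = -279*(-2) = 558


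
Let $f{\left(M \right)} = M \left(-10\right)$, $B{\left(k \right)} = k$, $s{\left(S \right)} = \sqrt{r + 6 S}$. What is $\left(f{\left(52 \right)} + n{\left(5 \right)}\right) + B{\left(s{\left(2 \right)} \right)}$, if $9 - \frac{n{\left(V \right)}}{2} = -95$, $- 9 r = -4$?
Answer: $-312 + \frac{4 \sqrt{7}}{3} \approx -308.47$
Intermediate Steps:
$r = \frac{4}{9}$ ($r = \left(- \frac{1}{9}\right) \left(-4\right) = \frac{4}{9} \approx 0.44444$)
$n{\left(V \right)} = 208$ ($n{\left(V \right)} = 18 - -190 = 18 + 190 = 208$)
$s{\left(S \right)} = \sqrt{\frac{4}{9} + 6 S}$
$f{\left(M \right)} = - 10 M$
$\left(f{\left(52 \right)} + n{\left(5 \right)}\right) + B{\left(s{\left(2 \right)} \right)} = \left(\left(-10\right) 52 + 208\right) + \frac{\sqrt{4 + 54 \cdot 2}}{3} = \left(-520 + 208\right) + \frac{\sqrt{4 + 108}}{3} = -312 + \frac{\sqrt{112}}{3} = -312 + \frac{4 \sqrt{7}}{3}$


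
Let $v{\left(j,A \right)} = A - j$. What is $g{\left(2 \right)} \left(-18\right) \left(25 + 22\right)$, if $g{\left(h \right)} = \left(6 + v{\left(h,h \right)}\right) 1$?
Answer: $-5076$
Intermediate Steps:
$g{\left(h \right)} = 6$ ($g{\left(h \right)} = \left(6 + \left(h - h\right)\right) 1 = \left(6 + 0\right) 1 = 6 \cdot 1 = 6$)
$g{\left(2 \right)} \left(-18\right) \left(25 + 22\right) = 6 \left(-18\right) \left(25 + 22\right) = \left(-108\right) 47 = -5076$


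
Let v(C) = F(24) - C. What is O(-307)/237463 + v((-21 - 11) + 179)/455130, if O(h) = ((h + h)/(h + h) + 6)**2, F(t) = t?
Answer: -2302193/36025511730 ≈ -6.3905e-5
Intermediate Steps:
O(h) = 49 (O(h) = ((2*h)/((2*h)) + 6)**2 = ((2*h)*(1/(2*h)) + 6)**2 = (1 + 6)**2 = 7**2 = 49)
v(C) = 24 - C
O(-307)/237463 + v((-21 - 11) + 179)/455130 = 49/237463 + (24 - ((-21 - 11) + 179))/455130 = 49*(1/237463) + (24 - (-32 + 179))*(1/455130) = 49/237463 + (24 - 1*147)*(1/455130) = 49/237463 + (24 - 147)*(1/455130) = 49/237463 - 123*1/455130 = 49/237463 - 41/151710 = -2302193/36025511730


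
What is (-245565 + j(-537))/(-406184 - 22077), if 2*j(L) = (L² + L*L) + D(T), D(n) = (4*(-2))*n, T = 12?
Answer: -42756/428261 ≈ -0.099836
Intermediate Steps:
D(n) = -8*n
j(L) = -48 + L² (j(L) = ((L² + L*L) - 8*12)/2 = ((L² + L²) - 96)/2 = (2*L² - 96)/2 = (-96 + 2*L²)/2 = -48 + L²)
(-245565 + j(-537))/(-406184 - 22077) = (-245565 + (-48 + (-537)²))/(-406184 - 22077) = (-245565 + (-48 + 288369))/(-428261) = (-245565 + 288321)*(-1/428261) = 42756*(-1/428261) = -42756/428261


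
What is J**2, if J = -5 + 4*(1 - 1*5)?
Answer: 441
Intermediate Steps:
J = -21 (J = -5 + 4*(1 - 5) = -5 + 4*(-4) = -5 - 16 = -21)
J**2 = (-21)**2 = 441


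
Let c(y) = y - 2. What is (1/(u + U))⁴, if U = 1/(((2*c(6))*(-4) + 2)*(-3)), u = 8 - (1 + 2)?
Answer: 65610000/41371966801 ≈ 0.0015859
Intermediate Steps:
c(y) = -2 + y
u = 5 (u = 8 - 1*3 = 8 - 3 = 5)
U = 1/90 (U = 1/(((2*(-2 + 6))*(-4) + 2)*(-3)) = 1/(((2*4)*(-4) + 2)*(-3)) = 1/((8*(-4) + 2)*(-3)) = 1/((-32 + 2)*(-3)) = 1/(-30*(-3)) = 1/90 ≈ 0.011111)
(1/(u + U))⁴ = (1/(5 + 1/90))⁴ = (1/(451/90))⁴ = (90/451)⁴ = 65610000/41371966801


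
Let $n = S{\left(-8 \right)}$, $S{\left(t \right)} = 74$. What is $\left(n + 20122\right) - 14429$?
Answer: $5767$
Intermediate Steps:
$n = 74$
$\left(n + 20122\right) - 14429 = \left(74 + 20122\right) - 14429 = 20196 - 14429 = 5767$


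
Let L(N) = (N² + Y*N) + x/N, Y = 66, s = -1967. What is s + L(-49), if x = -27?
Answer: -137173/49 ≈ -2799.4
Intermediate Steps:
L(N) = N² - 27/N + 66*N (L(N) = (N² + 66*N) - 27/N = N² - 27/N + 66*N)
s + L(-49) = -1967 + (-27 + (-49)²*(66 - 49))/(-49) = -1967 - (-27 + 2401*17)/49 = -1967 - (-27 + 40817)/49 = -1967 - 1/49*40790 = -1967 - 40790/49 = -137173/49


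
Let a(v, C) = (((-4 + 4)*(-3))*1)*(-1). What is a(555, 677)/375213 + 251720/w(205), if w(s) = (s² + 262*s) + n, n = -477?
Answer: 125860/47629 ≈ 2.6425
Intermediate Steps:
a(v, C) = 0 (a(v, C) = ((0*(-3))*1)*(-1) = (0*1)*(-1) = 0*(-1) = 0)
w(s) = -477 + s² + 262*s (w(s) = (s² + 262*s) - 477 = -477 + s² + 262*s)
a(555, 677)/375213 + 251720/w(205) = 0/375213 + 251720/(-477 + 205² + 262*205) = 0*(1/375213) + 251720/(-477 + 42025 + 53710) = 0 + 251720/95258 = 0 + 251720*(1/95258) = 0 + 125860/47629 = 125860/47629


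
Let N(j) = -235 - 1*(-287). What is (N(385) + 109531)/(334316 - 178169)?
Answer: 109583/156147 ≈ 0.70179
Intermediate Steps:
N(j) = 52 (N(j) = -235 + 287 = 52)
(N(385) + 109531)/(334316 - 178169) = (52 + 109531)/(334316 - 178169) = 109583/156147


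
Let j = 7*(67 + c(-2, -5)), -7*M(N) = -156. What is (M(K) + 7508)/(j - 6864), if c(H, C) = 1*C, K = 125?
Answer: -26356/22505 ≈ -1.1711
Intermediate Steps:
c(H, C) = C
M(N) = 156/7 (M(N) = -⅐*(-156) = 156/7)
j = 434 (j = 7*(67 - 5) = 7*62 = 434)
(M(K) + 7508)/(j - 6864) = (156/7 + 7508)/(434 - 6864) = (52712/7)/(-6430) = (52712/7)*(-1/6430) = -26356/22505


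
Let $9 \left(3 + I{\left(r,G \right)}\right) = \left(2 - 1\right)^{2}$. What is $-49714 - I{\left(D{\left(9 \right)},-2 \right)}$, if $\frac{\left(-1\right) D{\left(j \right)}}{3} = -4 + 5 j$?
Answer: $- \frac{447400}{9} \approx -49711.0$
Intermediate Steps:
$D{\left(j \right)} = 12 - 15 j$ ($D{\left(j \right)} = - 3 \left(-4 + 5 j\right) = 12 - 15 j$)
$I{\left(r,G \right)} = - \frac{26}{9}$ ($I{\left(r,G \right)} = -3 + \frac{\left(2 - 1\right)^{2}}{9} = -3 + \frac{1^{2}}{9} = -3 + \frac{1}{9} \cdot 1 = -3 + \frac{1}{9} = - \frac{26}{9}$)
$-49714 - I{\left(D{\left(9 \right)},-2 \right)} = -49714 - - \frac{26}{9} = -49714 + \frac{26}{9} = - \frac{447400}{9}$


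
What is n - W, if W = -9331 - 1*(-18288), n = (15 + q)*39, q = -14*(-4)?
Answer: -6188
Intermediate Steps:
q = 56
n = 2769 (n = (15 + 56)*39 = 71*39 = 2769)
W = 8957 (W = -9331 + 18288 = 8957)
n - W = 2769 - 1*8957 = 2769 - 8957 = -6188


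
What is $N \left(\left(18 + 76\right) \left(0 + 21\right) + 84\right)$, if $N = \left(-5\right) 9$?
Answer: $-92610$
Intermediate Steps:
$N = -45$
$N \left(\left(18 + 76\right) \left(0 + 21\right) + 84\right) = - 45 \left(\left(18 + 76\right) \left(0 + 21\right) + 84\right) = - 45 \left(94 \cdot 21 + 84\right) = - 45 \left(1974 + 84\right) = \left(-45\right) 2058 = -92610$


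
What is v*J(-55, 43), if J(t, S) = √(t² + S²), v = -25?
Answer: -25*√4874 ≈ -1745.4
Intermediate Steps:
J(t, S) = √(S² + t²)
v*J(-55, 43) = -25*√(43² + (-55)²) = -25*√(1849 + 3025) = -25*√4874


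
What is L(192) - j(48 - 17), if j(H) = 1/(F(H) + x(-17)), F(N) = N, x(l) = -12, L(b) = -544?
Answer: -10337/19 ≈ -544.05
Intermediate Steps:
j(H) = 1/(-12 + H) (j(H) = 1/(H - 12) = 1/(-12 + H))
L(192) - j(48 - 17) = -544 - 1/(-12 + (48 - 17)) = -544 - 1/(-12 + 31) = -544 - 1/19 = -10337/19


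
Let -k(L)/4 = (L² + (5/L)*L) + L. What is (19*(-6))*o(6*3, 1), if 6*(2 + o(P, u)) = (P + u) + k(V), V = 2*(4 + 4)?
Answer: 20919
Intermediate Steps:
V = 16 (V = 2*8 = 16)
k(L) = -20 - 4*L - 4*L² (k(L) = -4*((L² + (5/L)*L) + L) = -4*((L² + 5) + L) = -4*((5 + L²) + L) = -4*(5 + L + L²) = -20 - 4*L - 4*L²)
o(P, u) = -560/3 + P/6 + u/6 (o(P, u) = -2 + ((P + u) + (-20 - 4*16 - 4*16²))/6 = -2 + ((P + u) + (-20 - 64 - 4*256))/6 = -2 + ((P + u) + (-20 - 64 - 1024))/6 = -2 + ((P + u) - 1108)/6 = -2 + (-1108 + P + u)/6 = -2 + (-554/3 + P/6 + u/6) = -560/3 + P/6 + u/6)
(19*(-6))*o(6*3, 1) = (19*(-6))*(-560/3 + (6*3)/6 + (⅙)*1) = -114*(-560/3 + (⅙)*18 + ⅙) = -114*(-560/3 + 3 + ⅙) = -114*(-367/2) = 20919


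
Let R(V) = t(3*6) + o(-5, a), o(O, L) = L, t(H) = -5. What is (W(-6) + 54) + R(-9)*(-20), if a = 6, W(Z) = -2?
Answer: 32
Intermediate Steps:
R(V) = 1 (R(V) = -5 + 6 = 1)
(W(-6) + 54) + R(-9)*(-20) = (-2 + 54) + 1*(-20) = 52 - 20 = 32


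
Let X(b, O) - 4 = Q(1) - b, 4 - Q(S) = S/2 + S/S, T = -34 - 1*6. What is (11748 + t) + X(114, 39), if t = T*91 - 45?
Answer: 15911/2 ≈ 7955.5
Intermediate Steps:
T = -40 (T = -34 - 6 = -40)
Q(S) = 3 - S/2 (Q(S) = 4 - (S/2 + S/S) = 4 - (S*(1/2) + 1) = 4 - (S/2 + 1) = 4 - (1 + S/2) = 4 + (-1 - S/2) = 3 - S/2)
X(b, O) = 13/2 - b (X(b, O) = 4 + ((3 - 1/2*1) - b) = 4 + ((3 - 1/2) - b) = 4 + (5/2 - b) = 13/2 - b)
t = -3685 (t = -40*91 - 45 = -3640 - 45 = -3685)
(11748 + t) + X(114, 39) = (11748 - 3685) + (13/2 - 1*114) = 8063 + (13/2 - 114) = 8063 - 215/2 = 15911/2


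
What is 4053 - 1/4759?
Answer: 19288226/4759 ≈ 4053.0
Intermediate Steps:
4053 - 1/4759 = 19288226/4759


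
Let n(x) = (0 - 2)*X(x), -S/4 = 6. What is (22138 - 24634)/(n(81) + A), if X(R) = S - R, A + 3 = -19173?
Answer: 416/3161 ≈ 0.13160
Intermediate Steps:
S = -24 (S = -4*6 = -24)
A = -19176 (A = -3 - 19173 = -19176)
X(R) = -24 - R
n(x) = 48 + 2*x (n(x) = (0 - 2)*(-24 - x) = -2*(-24 - x) = 48 + 2*x)
(22138 - 24634)/(n(81) + A) = (22138 - 24634)/((48 + 2*81) - 19176) = -2496/((48 + 162) - 19176) = -2496/(210 - 19176) = -2496/(-18966) = -2496*(-1/18966) = 416/3161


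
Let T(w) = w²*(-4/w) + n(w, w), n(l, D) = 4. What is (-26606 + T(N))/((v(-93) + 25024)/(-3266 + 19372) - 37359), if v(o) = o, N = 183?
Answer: 440241404/601679123 ≈ 0.73169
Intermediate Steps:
T(w) = 4 - 4*w (T(w) = w²*(-4/w) + 4 = -4*w + 4 = 4 - 4*w)
(-26606 + T(N))/((v(-93) + 25024)/(-3266 + 19372) - 37359) = (-26606 + (4 - 4*183))/((-93 + 25024)/(-3266 + 19372) - 37359) = (-26606 + (4 - 732))/(24931/16106 - 37359) = (-26606 - 728)/(24931*(1/16106) - 37359) = -27334/(24931/16106 - 37359) = -27334/(-601679123/16106) = -27334*(-16106/601679123) = 440241404/601679123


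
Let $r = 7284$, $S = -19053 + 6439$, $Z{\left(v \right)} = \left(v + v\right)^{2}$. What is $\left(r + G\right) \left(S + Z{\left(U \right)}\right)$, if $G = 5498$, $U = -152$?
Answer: $1020029164$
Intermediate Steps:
$Z{\left(v \right)} = 4 v^{2}$ ($Z{\left(v \right)} = \left(2 v\right)^{2} = 4 v^{2}$)
$S = -12614$
$\left(r + G\right) \left(S + Z{\left(U \right)}\right) = \left(7284 + 5498\right) \left(-12614 + 4 \left(-152\right)^{2}\right) = 12782 \left(-12614 + 4 \cdot 23104\right) = 12782 \left(-12614 + 92416\right) = 12782 \cdot 79802 = 1020029164$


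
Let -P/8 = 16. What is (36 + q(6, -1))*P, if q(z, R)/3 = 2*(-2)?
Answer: -3072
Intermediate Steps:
q(z, R) = -12 (q(z, R) = 3*(2*(-2)) = 3*(-4) = -12)
P = -128 (P = -8*16 = -128)
(36 + q(6, -1))*P = (36 - 12)*(-128) = 24*(-128) = -3072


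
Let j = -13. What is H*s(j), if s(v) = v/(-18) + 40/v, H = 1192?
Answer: -328396/117 ≈ -2806.8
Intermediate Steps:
s(v) = 40/v - v/18 (s(v) = v*(-1/18) + 40/v = -v/18 + 40/v = 40/v - v/18)
H*s(j) = 1192*(40/(-13) - 1/18*(-13)) = 1192*(40*(-1/13) + 13/18) = 1192*(-40/13 + 13/18) = 1192*(-551/234) = -328396/117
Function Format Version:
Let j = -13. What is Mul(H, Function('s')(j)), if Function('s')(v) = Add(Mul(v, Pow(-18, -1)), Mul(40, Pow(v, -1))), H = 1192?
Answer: Rational(-328396, 117) ≈ -2806.8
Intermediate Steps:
Function('s')(v) = Add(Mul(40, Pow(v, -1)), Mul(Rational(-1, 18), v)) (Function('s')(v) = Add(Mul(v, Rational(-1, 18)), Mul(40, Pow(v, -1))) = Add(Mul(Rational(-1, 18), v), Mul(40, Pow(v, -1))) = Add(Mul(40, Pow(v, -1)), Mul(Rational(-1, 18), v)))
Mul(H, Function('s')(j)) = Mul(1192, Add(Mul(40, Pow(-13, -1)), Mul(Rational(-1, 18), -13))) = Mul(1192, Add(Mul(40, Rational(-1, 13)), Rational(13, 18))) = Mul(1192, Add(Rational(-40, 13), Rational(13, 18))) = Mul(1192, Rational(-551, 234)) = Rational(-328396, 117)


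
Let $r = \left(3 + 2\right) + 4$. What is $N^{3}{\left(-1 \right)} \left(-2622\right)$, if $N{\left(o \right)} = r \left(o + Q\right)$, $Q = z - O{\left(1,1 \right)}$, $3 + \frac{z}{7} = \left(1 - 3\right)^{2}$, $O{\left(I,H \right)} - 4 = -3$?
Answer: $-238929750$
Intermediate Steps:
$O{\left(I,H \right)} = 1$ ($O{\left(I,H \right)} = 4 - 3 = 1$)
$r = 9$ ($r = 5 + 4 = 9$)
$z = 7$ ($z = -21 + 7 \left(1 - 3\right)^{2} = -21 + 7 \left(-2\right)^{2} = -21 + 7 \cdot 4 = -21 + 28 = 7$)
$Q = 6$ ($Q = 7 - 1 = 6$)
$N{\left(o \right)} = 54 + 9 o$ ($N{\left(o \right)} = 9 \left(o + 6\right) = 9 \left(6 + o\right) = 54 + 9 o$)
$N^{3}{\left(-1 \right)} \left(-2622\right) = \left(54 + 9 \left(-1\right)\right)^{3} \left(-2622\right) = \left(54 - 9\right)^{3} \left(-2622\right) = 45^{3} \left(-2622\right) = 91125 \left(-2622\right) = -238929750$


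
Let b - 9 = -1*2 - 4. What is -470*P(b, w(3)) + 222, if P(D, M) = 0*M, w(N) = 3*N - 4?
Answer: 222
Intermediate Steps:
w(N) = -4 + 3*N
b = 3 (b = 9 + (-1*2 - 4) = 9 + (-2 - 4) = 9 - 6 = 3)
P(D, M) = 0
-470*P(b, w(3)) + 222 = -470*0 + 222 = 0 + 222 = 222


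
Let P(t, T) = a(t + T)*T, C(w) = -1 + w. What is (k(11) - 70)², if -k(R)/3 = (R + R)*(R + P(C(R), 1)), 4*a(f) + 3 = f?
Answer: 861184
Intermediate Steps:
a(f) = -¾ + f/4
P(t, T) = T*(-¾ + T/4 + t/4) (P(t, T) = (-¾ + (t + T)/4)*T = (-¾ + (T + t)/4)*T = (-¾ + (T/4 + t/4))*T = (-¾ + T/4 + t/4)*T = T*(-¾ + T/4 + t/4))
k(R) = -6*R*(-¾ + 5*R/4) (k(R) = -3*(R + R)*(R + (¼)*1*(-3 + 1 + (-1 + R))) = -3*2*R*(R + (¼)*1*(-3 + R)) = -3*2*R*(R + (-¾ + R/4)) = -3*2*R*(-¾ + 5*R/4) = -6*R*(-¾ + 5*R/4))
(k(11) - 70)² = ((3/2)*11*(3 - 5*11) - 70)² = ((3/2)*11*(3 - 55) - 70)² = ((3/2)*11*(-52) - 70)² = (-858 - 70)² = (-928)² = 861184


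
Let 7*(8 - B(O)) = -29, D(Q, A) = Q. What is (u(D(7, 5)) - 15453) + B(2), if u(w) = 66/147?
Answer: -756580/49 ≈ -15440.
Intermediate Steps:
u(w) = 22/49 (u(w) = 66*(1/147) = 22/49)
B(O) = 85/7 (B(O) = 8 - ⅐*(-29) = 8 + 29/7 = 85/7)
(u(D(7, 5)) - 15453) + B(2) = (22/49 - 15453) + 85/7 = -757175/49 + 85/7 = -756580/49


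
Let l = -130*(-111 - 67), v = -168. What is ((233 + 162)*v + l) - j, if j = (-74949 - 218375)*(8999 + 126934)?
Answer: 39872368072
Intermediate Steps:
l = 23140 (l = -130*(-178) = 23140)
j = -39872411292 (j = -293324*135933 = -39872411292)
((233 + 162)*v + l) - j = ((233 + 162)*(-168) + 23140) - 1*(-39872411292) = (395*(-168) + 23140) + 39872411292 = (-66360 + 23140) + 39872411292 = -43220 + 39872411292 = 39872368072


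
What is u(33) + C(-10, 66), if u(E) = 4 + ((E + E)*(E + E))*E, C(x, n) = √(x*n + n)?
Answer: 143752 + 3*I*√66 ≈ 1.4375e+5 + 24.372*I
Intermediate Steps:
C(x, n) = √(n + n*x) (C(x, n) = √(n*x + n) = √(n + n*x))
u(E) = 4 + 4*E³ (u(E) = 4 + ((2*E)*(2*E))*E = 4 + (4*E²)*E = 4 + 4*E³)
u(33) + C(-10, 66) = (4 + 4*33³) + √(66*(1 - 10)) = (4 + 4*35937) + √(66*(-9)) = (4 + 143748) + √(-594) = 143752 + 3*I*√66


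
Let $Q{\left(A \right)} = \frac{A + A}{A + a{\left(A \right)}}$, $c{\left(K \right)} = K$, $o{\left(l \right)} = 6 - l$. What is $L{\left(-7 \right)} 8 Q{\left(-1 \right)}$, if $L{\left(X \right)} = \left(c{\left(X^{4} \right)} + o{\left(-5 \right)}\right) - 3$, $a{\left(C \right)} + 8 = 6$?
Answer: $12848$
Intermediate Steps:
$a{\left(C \right)} = -2$ ($a{\left(C \right)} = -8 + 6 = -2$)
$L{\left(X \right)} = 8 + X^{4}$ ($L{\left(X \right)} = \left(X^{4} + \left(6 - -5\right)\right) - 3 = \left(X^{4} + \left(6 + 5\right)\right) - 3 = \left(X^{4} + 11\right) - 3 = \left(11 + X^{4}\right) - 3 = 8 + X^{4}$)
$Q{\left(A \right)} = \frac{2 A}{-2 + A}$ ($Q{\left(A \right)} = \frac{A + A}{A - 2} = \frac{2 A}{-2 + A}$)
$L{\left(-7 \right)} 8 Q{\left(-1 \right)} = \left(8 + \left(-7\right)^{4}\right) 8 \cdot 2 \left(-1\right) \frac{1}{-2 - 1} = \left(8 + 2401\right) 8 \cdot 2 \left(-1\right) \frac{1}{-3} = 2409 \cdot 8 \cdot 2 \left(-1\right) \left(- \frac{1}{3}\right) = 19272 \cdot \frac{2}{3} = 12848$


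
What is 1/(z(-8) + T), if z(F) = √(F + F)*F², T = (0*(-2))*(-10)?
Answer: -I/256 ≈ -0.0039063*I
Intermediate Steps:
T = 0 (T = 0*(-10) = 0)
z(F) = √2*F^(5/2) (z(F) = √(2*F)*F² = (√2*√F)*F² = √2*F^(5/2))
1/(z(-8) + T) = 1/(√2*(-8)^(5/2) + 0) = 1/(√2*(128*I*√2) + 0) = 1/(256*I + 0) = 1/(256*I) = -I/256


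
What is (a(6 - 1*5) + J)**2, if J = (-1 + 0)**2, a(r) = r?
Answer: 4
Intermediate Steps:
J = 1 (J = (-1)**2 = 1)
(a(6 - 1*5) + J)**2 = ((6 - 1*5) + 1)**2 = ((6 - 5) + 1)**2 = (1 + 1)**2 = 2**2 = 4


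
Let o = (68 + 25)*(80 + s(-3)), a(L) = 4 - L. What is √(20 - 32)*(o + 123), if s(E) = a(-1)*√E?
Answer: -2790 + 15126*I*√3 ≈ -2790.0 + 26199.0*I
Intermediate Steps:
s(E) = 5*√E (s(E) = (4 - 1*(-1))*√E = (4 + 1)*√E = 5*√E)
o = 7440 + 465*I*√3 (o = (68 + 25)*(80 + 5*√(-3)) = 93*(80 + 5*(I*√3)) = 93*(80 + 5*I*√3) = 7440 + 465*I*√3 ≈ 7440.0 + 805.4*I)
√(20 - 32)*(o + 123) = √(20 - 32)*((7440 + 465*I*√3) + 123) = √(-12)*(7563 + 465*I*√3) = (2*I*√3)*(7563 + 465*I*√3) = 2*I*√3*(7563 + 465*I*√3)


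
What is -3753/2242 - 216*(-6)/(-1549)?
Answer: -8719029/3472858 ≈ -2.5106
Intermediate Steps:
-3753/2242 - 216*(-6)/(-1549) = -3753*1/2242 + 1296*(-1/1549) = -3753/2242 - 1296/1549 = -8719029/3472858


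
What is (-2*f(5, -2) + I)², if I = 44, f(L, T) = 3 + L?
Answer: 784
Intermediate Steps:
(-2*f(5, -2) + I)² = (-2*(3 + 5) + 44)² = (-2*8 + 44)² = (-16 + 44)² = 28² = 784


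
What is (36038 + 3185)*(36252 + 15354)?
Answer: 2024142138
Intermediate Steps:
(36038 + 3185)*(36252 + 15354) = 39223*51606 = 2024142138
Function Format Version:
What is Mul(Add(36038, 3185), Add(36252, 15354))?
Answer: 2024142138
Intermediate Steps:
Mul(Add(36038, 3185), Add(36252, 15354)) = Mul(39223, 51606) = 2024142138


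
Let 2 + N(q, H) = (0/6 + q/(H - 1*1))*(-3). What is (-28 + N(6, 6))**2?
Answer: 28224/25 ≈ 1129.0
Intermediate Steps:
N(q, H) = -2 - 3*q/(-1 + H) (N(q, H) = -2 + (0/6 + q/(H - 1*1))*(-3) = -2 + (0*(1/6) + q/(H - 1))*(-3) = -2 + (0 + q/(-1 + H))*(-3) = -2 + (q/(-1 + H))*(-3) = -2 - 3*q/(-1 + H))
(-28 + N(6, 6))**2 = (-28 + (2 - 3*6 - 2*6)/(-1 + 6))**2 = (-28 + (2 - 18 - 12)/5)**2 = (-28 + (1/5)*(-28))**2 = (-28 - 28/5)**2 = (-168/5)**2 = 28224/25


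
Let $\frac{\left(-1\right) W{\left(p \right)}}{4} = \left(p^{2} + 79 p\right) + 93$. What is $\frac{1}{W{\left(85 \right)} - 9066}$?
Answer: $- \frac{1}{65198} \approx -1.5338 \cdot 10^{-5}$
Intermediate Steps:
$W{\left(p \right)} = -372 - 316 p - 4 p^{2}$ ($W{\left(p \right)} = - 4 \left(\left(p^{2} + 79 p\right) + 93\right) = - 4 \left(93 + p^{2} + 79 p\right) = -372 - 316 p - 4 p^{2}$)
$\frac{1}{W{\left(85 \right)} - 9066} = \frac{1}{\left(-372 - 26860 - 4 \cdot 85^{2}\right) - 9066} = \frac{1}{\left(-372 - 26860 - 28900\right) - 9066} = \frac{1}{-56132 - 9066} = \frac{1}{-65198} = - \frac{1}{65198}$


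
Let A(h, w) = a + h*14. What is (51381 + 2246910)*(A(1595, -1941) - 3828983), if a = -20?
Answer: -8748842295843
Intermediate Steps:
A(h, w) = -20 + 14*h (A(h, w) = -20 + h*14 = -20 + 14*h)
(51381 + 2246910)*(A(1595, -1941) - 3828983) = (51381 + 2246910)*((-20 + 14*1595) - 3828983) = 2298291*((-20 + 22330) - 3828983) = 2298291*(22310 - 3828983) = 2298291*(-3806673) = -8748842295843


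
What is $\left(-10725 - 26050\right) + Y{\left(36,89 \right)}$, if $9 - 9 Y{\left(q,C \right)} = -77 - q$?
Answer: $- \frac{330853}{9} \approx -36761.0$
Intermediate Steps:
$Y{\left(q,C \right)} = \frac{86}{9} + \frac{q}{9}$ ($Y{\left(q,C \right)} = 1 - \frac{-77 - q}{9} = 1 + \left(\frac{77}{9} + \frac{q}{9}\right) = \frac{86}{9} + \frac{q}{9}$)
$\left(-10725 - 26050\right) + Y{\left(36,89 \right)} = \left(-10725 - 26050\right) + \left(\frac{86}{9} + \frac{1}{9} \cdot 36\right) = -36775 + \left(\frac{86}{9} + 4\right) = -36775 + \frac{122}{9} = - \frac{330853}{9}$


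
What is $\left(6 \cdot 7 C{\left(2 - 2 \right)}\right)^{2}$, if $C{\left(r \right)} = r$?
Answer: $0$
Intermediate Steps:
$\left(6 \cdot 7 C{\left(2 - 2 \right)}\right)^{2} = \left(6 \cdot 7 \left(2 - 2\right)\right)^{2} = \left(42 \cdot 0\right)^{2} = 0^{2} = 0$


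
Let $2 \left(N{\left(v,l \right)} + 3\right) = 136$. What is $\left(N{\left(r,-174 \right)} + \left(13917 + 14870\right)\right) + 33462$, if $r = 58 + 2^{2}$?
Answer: $62314$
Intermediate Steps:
$r = 62$ ($r = 58 + 4 = 62$)
$N{\left(v,l \right)} = 65$ ($N{\left(v,l \right)} = -3 + \frac{1}{2} \cdot 136 = -3 + 68 = 65$)
$\left(N{\left(r,-174 \right)} + \left(13917 + 14870\right)\right) + 33462 = \left(65 + \left(13917 + 14870\right)\right) + 33462 = \left(65 + 28787\right) + 33462 = 28852 + 33462 = 62314$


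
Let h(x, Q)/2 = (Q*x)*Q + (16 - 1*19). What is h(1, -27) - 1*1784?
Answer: -332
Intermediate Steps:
h(x, Q) = -6 + 2*x*Q² (h(x, Q) = 2*((Q*x)*Q + (16 - 1*19)) = 2*(x*Q² + (16 - 19)) = 2*(x*Q² - 3) = 2*(-3 + x*Q²) = -6 + 2*x*Q²)
h(1, -27) - 1*1784 = (-6 + 2*1*(-27)²) - 1*1784 = (-6 + 2*1*729) - 1784 = (-6 + 1458) - 1784 = 1452 - 1784 = -332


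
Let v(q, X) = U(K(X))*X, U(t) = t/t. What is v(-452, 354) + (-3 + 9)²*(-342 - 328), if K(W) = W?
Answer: -23766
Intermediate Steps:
U(t) = 1
v(q, X) = X (v(q, X) = 1*X = X)
v(-452, 354) + (-3 + 9)²*(-342 - 328) = 354 + (-3 + 9)²*(-342 - 328) = 354 + 6²*(-670) = 354 + 36*(-670) = 354 - 24120 = -23766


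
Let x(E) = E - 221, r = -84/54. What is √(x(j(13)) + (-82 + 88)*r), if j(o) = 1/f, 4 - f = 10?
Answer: I*√922/2 ≈ 15.182*I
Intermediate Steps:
f = -6 (f = 4 - 1*10 = 4 - 10 = -6)
j(o) = -⅙ (j(o) = 1/(-6) = -⅙)
r = -14/9 (r = -84*1/54 = -14/9 ≈ -1.5556)
x(E) = -221 + E
√(x(j(13)) + (-82 + 88)*r) = √((-221 - ⅙) + (-82 + 88)*(-14/9)) = √(-1327/6 + 6*(-14/9)) = √(-1327/6 - 28/3) = √(-461/2) = I*√922/2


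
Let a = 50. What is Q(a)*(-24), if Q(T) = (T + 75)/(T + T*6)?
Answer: -60/7 ≈ -8.5714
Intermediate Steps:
Q(T) = (75 + T)/(7*T) (Q(T) = (75 + T)/(T + 6*T) = (75 + T)/((7*T)) = (75 + T)*(1/(7*T)) = (75 + T)/(7*T))
Q(a)*(-24) = ((1/7)*(75 + 50)/50)*(-24) = ((1/7)*(1/50)*125)*(-24) = (5/14)*(-24) = -60/7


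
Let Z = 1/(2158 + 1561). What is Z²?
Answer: 1/13830961 ≈ 7.2302e-8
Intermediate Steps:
Z = 1/3719 ≈ 0.00026889
Z² = (1/3719)² = 1/13830961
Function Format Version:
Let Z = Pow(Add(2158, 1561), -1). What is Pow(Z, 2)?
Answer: Rational(1, 13830961) ≈ 7.2302e-8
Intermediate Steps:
Z = Rational(1, 3719) (Z = Pow(3719, -1) = Rational(1, 3719) ≈ 0.00026889)
Pow(Z, 2) = Pow(Rational(1, 3719), 2) = Rational(1, 13830961)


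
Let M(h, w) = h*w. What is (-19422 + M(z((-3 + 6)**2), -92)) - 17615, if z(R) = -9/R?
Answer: -36945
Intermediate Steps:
(-19422 + M(z((-3 + 6)**2), -92)) - 17615 = (-19422 - 9/(-3 + 6)**2*(-92)) - 17615 = (-19422 - 9/(3**2)*(-92)) - 17615 = (-19422 - 9/9*(-92)) - 17615 = (-19422 - 9*1/9*(-92)) - 17615 = (-19422 - 1*(-92)) - 17615 = (-19422 + 92) - 17615 = -19330 - 17615 = -36945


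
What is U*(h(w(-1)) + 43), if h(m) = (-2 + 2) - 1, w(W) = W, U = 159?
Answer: 6678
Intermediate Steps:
h(m) = -1 (h(m) = 0 - 1 = -1)
U*(h(w(-1)) + 43) = 159*(-1 + 43) = 159*42 = 6678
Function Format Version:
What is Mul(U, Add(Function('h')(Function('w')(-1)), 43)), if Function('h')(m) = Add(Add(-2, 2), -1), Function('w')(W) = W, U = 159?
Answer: 6678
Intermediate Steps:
Function('h')(m) = -1 (Function('h')(m) = Add(0, -1) = -1)
Mul(U, Add(Function('h')(Function('w')(-1)), 43)) = Mul(159, Add(-1, 43)) = Mul(159, 42) = 6678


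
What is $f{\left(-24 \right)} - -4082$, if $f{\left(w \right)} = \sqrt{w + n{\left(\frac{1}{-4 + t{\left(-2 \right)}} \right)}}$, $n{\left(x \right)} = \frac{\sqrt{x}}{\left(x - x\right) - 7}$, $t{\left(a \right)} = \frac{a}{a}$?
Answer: $4082 + \frac{\sqrt{-10584 - 21 i \sqrt{3}}}{21} \approx 4082.0 - 4.899 i$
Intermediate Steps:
$t{\left(a \right)} = 1$
$n{\left(x \right)} = - \frac{\sqrt{x}}{7}$ ($n{\left(x \right)} = \frac{\sqrt{x}}{0 - 7} = \frac{\sqrt{x}}{-7} = - \frac{\sqrt{x}}{7}$)
$f{\left(w \right)} = \sqrt{w - \frac{i \sqrt{3}}{21}}$ ($f{\left(w \right)} = \sqrt{w - \frac{\sqrt{\frac{1}{-4 + 1}}}{7}} = \sqrt{w - \frac{\sqrt{\frac{1}{-3}}}{7}} = \sqrt{w - \frac{\sqrt{- \frac{1}{3}}}{7}} = \sqrt{w - \frac{\frac{1}{3} i \sqrt{3}}{7}} = \sqrt{w - \frac{i \sqrt{3}}{21}}$)
$f{\left(-24 \right)} - -4082 = \frac{\sqrt{441 \left(-24\right) - 21 i \sqrt{3}}}{21} - -4082 = \frac{\sqrt{-10584 - 21 i \sqrt{3}}}{21} + 4082 = 4082 + \frac{\sqrt{-10584 - 21 i \sqrt{3}}}{21}$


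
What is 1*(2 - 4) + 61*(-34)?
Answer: -2076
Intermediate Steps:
1*(2 - 4) + 61*(-34) = 1*(-2) - 2074 = -2 - 2074 = -2076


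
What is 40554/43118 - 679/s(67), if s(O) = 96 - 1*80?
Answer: -14314129/344944 ≈ -41.497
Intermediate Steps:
s(O) = 16 (s(O) = 96 - 80 = 16)
40554/43118 - 679/s(67) = 40554/43118 - 679/16 = 40554*(1/43118) - 679*1/16 = 20277/21559 - 679/16 = -14314129/344944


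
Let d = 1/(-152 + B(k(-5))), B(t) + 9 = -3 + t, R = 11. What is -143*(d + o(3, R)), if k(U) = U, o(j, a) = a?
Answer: -20438/13 ≈ -1572.2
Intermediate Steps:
B(t) = -12 + t (B(t) = -9 + (-3 + t) = -12 + t)
d = -1/169 (d = 1/(-152 + (-12 - 5)) = 1/(-152 - 17) = 1/(-169) = -1/169 ≈ -0.0059172)
-143*(d + o(3, R)) = -143*(-1/169 + 11) = -143*1858/169 = -20438/13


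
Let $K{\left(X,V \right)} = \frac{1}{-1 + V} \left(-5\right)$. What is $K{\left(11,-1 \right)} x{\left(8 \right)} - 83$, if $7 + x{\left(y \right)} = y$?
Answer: $- \frac{161}{2} \approx -80.5$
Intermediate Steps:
$K{\left(X,V \right)} = - \frac{5}{-1 + V}$
$x{\left(y \right)} = -7 + y$
$K{\left(11,-1 \right)} x{\left(8 \right)} - 83 = - \frac{5}{-1 - 1} \left(-7 + 8\right) - 83 = - \frac{5}{-2} \cdot 1 - 83 = \left(-5\right) \left(- \frac{1}{2}\right) 1 - 83 = \frac{5}{2} \cdot 1 - 83 = \frac{5}{2} - 83 = - \frac{161}{2}$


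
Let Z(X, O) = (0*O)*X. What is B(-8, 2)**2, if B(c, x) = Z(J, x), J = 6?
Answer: 0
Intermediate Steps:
Z(X, O) = 0 (Z(X, O) = 0*X = 0)
B(c, x) = 0
B(-8, 2)**2 = 0**2 = 0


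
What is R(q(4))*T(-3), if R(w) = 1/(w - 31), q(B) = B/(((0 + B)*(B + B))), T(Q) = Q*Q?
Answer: -72/247 ≈ -0.29150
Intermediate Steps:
T(Q) = Q²
q(B) = 1/(2*B) (q(B) = B/((B*(2*B))) = B/((2*B²)) = B*(1/(2*B²)) = 1/(2*B))
R(w) = 1/(-31 + w)
R(q(4))*T(-3) = (-3)²/(-31 + (½)/4) = 9/(-31 + (½)*(¼)) = 9/(-31 + ⅛) = 9/(-247/8) = -8/247*9 = -72/247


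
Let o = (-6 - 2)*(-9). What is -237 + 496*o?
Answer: 35475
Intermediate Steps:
o = 72 (o = -8*(-9) = 72)
-237 + 496*o = -237 + 496*72 = -237 + 35712 = 35475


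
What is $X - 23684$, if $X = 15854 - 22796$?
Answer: $-30626$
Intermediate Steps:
$X = -6942$ ($X = 15854 - 22796 = -6942$)
$X - 23684 = -6942 - 23684 = -30626$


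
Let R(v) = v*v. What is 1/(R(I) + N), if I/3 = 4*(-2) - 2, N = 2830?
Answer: 1/3730 ≈ 0.00026810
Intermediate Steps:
I = -30 (I = 3*(4*(-2) - 2) = 3*(-8 - 2) = 3*(-10) = -30)
R(v) = v**2
1/(R(I) + N) = 1/((-30)**2 + 2830) = 1/(900 + 2830) = 1/3730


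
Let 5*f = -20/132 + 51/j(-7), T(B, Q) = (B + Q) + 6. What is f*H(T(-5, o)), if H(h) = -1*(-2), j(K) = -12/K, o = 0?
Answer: 3907/330 ≈ 11.839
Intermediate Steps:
T(B, Q) = 6 + B + Q
H(h) = 2
f = 3907/660 (f = (-20/132 + 51/((-12/(-7))))/5 = (-20*1/132 + 51/((-12*(-1/7))))/5 = (-5/33 + 51/(12/7))/5 = (-5/33 + 51*(7/12))/5 = (-5/33 + 119/4)/5 = (1/5)*(3907/132) = 3907/660 ≈ 5.9197)
f*H(T(-5, o)) = (3907/660)*2 = 3907/330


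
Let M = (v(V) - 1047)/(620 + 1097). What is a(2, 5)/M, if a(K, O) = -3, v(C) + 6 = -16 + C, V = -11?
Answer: 1717/360 ≈ 4.7694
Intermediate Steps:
v(C) = -22 + C (v(C) = -6 + (-16 + C) = -22 + C)
M = -1080/1717 (M = ((-22 - 11) - 1047)/(620 + 1097) = (-33 - 1047)/1717 = -1080*1/1717 = -1080/1717 ≈ -0.62900)
a(2, 5)/M = -3/(-1080/1717) = -1717/1080*(-3) = 1717/360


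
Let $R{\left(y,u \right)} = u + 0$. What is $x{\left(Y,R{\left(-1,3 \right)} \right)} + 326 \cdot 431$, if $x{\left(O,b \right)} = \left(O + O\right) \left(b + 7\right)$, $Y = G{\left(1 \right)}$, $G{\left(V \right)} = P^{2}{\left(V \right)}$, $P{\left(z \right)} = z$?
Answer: $140526$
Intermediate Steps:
$R{\left(y,u \right)} = u$
$G{\left(V \right)} = V^{2}$
$Y = 1$ ($Y = 1^{2} = 1$)
$x{\left(O,b \right)} = 2 O \left(7 + b\right)$
$x{\left(Y,R{\left(-1,3 \right)} \right)} + 326 \cdot 431 = 2 \cdot 1 \left(7 + 3\right) + 326 \cdot 431 = 2 \cdot 1 \cdot 10 + 140506 = 20 + 140506 = 140526$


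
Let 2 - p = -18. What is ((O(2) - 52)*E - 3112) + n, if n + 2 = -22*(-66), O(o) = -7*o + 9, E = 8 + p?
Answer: -3258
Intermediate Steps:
p = 20 (p = 2 - 1*(-18) = 2 + 18 = 20)
E = 28 (E = 8 + 20 = 28)
O(o) = 9 - 7*o
n = 1450 (n = -2 - 22*(-66) = -2 + 1452 = 1450)
((O(2) - 52)*E - 3112) + n = (((9 - 7*2) - 52)*28 - 3112) + 1450 = (((9 - 14) - 52)*28 - 3112) + 1450 = ((-5 - 52)*28 - 3112) + 1450 = (-57*28 - 3112) + 1450 = (-1596 - 3112) + 1450 = -4708 + 1450 = -3258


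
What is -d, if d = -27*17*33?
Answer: 15147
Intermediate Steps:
d = -15147 (d = -459*33 = -15147)
-d = -1*(-15147) = 15147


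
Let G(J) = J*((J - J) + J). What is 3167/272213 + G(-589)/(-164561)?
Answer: -93915241486/44795643493 ≈ -2.0965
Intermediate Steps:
G(J) = J**2 (G(J) = J*(0 + J) = J*J = J**2)
3167/272213 + G(-589)/(-164561) = 3167/272213 + (-589)**2/(-164561) = 3167*(1/272213) + 346921*(-1/164561) = 3167/272213 - 346921/164561 = -93915241486/44795643493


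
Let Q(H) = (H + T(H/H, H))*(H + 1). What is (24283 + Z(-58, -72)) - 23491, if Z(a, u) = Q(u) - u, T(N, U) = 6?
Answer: 5550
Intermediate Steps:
Q(H) = (1 + H)*(6 + H) (Q(H) = (H + 6)*(H + 1) = (6 + H)*(1 + H) = (1 + H)*(6 + H))
Z(a, u) = 6 + u**2 + 6*u (Z(a, u) = (6 + u**2 + 7*u) - u = 6 + u**2 + 6*u)
(24283 + Z(-58, -72)) - 23491 = (24283 + (6 + (-72)**2 + 6*(-72))) - 23491 = (24283 + (6 + 5184 - 432)) - 23491 = (24283 + 4758) - 23491 = 29041 - 23491 = 5550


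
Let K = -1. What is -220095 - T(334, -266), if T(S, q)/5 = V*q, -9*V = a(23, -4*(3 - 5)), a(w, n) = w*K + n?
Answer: -653635/3 ≈ -2.1788e+5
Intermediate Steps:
a(w, n) = n - w (a(w, n) = w*(-1) + n = -w + n = n - w)
V = 5/3 (V = -(-4*(3 - 5) - 1*23)/9 = -(-4*(-2) - 23)/9 = -(8 - 23)/9 = -1/9*(-15) = 5/3 ≈ 1.6667)
T(S, q) = 25*q/3 (T(S, q) = 5*(5*q/3) = 25*q/3)
-220095 - T(334, -266) = -220095 - 25*(-266)/3 = -220095 - 1*(-6650/3) = -220095 + 6650/3 = -653635/3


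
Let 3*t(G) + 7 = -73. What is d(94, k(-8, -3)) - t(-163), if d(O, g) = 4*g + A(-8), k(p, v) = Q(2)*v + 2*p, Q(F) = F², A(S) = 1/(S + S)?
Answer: -4099/48 ≈ -85.396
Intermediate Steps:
A(S) = 1/(2*S)
t(G) = -80/3 (t(G) = -7/3 + (⅓)*(-73) = -7/3 - 73/3 = -80/3)
k(p, v) = 2*p + 4*v (k(p, v) = 2²*v + 2*p = 4*v + 2*p = 2*p + 4*v)
d(O, g) = -1/16 + 4*g (d(O, g) = 4*g + (½)/(-8) = 4*g + (½)*(-⅛) = 4*g - 1/16 = -1/16 + 4*g)
d(94, k(-8, -3)) - t(-163) = (-1/16 + 4*(2*(-8) + 4*(-3))) - 1*(-80/3) = (-1/16 + 4*(-16 - 12)) + 80/3 = (-1/16 + 4*(-28)) + 80/3 = (-1/16 - 112) + 80/3 = -1793/16 + 80/3 = -4099/48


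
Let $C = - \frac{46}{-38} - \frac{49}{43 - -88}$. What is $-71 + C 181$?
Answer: $\frac{200123}{2489} \approx 80.403$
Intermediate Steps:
$C = \frac{2082}{2489}$ ($C = \left(-46\right) \left(- \frac{1}{38}\right) - \frac{49}{43 + 88} = \frac{23}{19} - \frac{49}{131} = \frac{2082}{2489} \approx 0.83648$)
$-71 + C 181 = -71 + \frac{2082}{2489} \cdot 181 = -71 + \frac{376842}{2489} = \frac{200123}{2489}$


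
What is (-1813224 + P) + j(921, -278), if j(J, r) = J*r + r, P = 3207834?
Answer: 1138294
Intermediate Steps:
j(J, r) = r + J*r
(-1813224 + P) + j(921, -278) = (-1813224 + 3207834) - 278*(1 + 921) = 1394610 - 278*922 = 1394610 - 256316 = 1138294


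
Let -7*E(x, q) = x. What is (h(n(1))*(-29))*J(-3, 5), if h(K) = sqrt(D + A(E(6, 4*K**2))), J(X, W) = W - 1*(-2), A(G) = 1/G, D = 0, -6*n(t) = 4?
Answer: -203*I*sqrt(42)/6 ≈ -219.27*I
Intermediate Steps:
n(t) = -2/3 (n(t) = -1/6*4 = -2/3)
E(x, q) = -x/7
J(X, W) = 2 + W (J(X, W) = W + 2 = 2 + W)
h(K) = I*sqrt(42)/6 (h(K) = sqrt(0 + 1/(-1/7*6)) = sqrt(0 + 1/(-6/7)) = sqrt(0 - 7/6) = sqrt(-7/6) = I*sqrt(42)/6)
(h(n(1))*(-29))*J(-3, 5) = ((I*sqrt(42)/6)*(-29))*(2 + 5) = -29*I*sqrt(42)/6*7 = -203*I*sqrt(42)/6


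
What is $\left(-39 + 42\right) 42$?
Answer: $126$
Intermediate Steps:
$\left(-39 + 42\right) 42 = 3 \cdot 42 = 126$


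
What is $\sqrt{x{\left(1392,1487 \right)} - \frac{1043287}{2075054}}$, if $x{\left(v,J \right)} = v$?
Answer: $\frac{\sqrt{5991577074396574}}{2075054} \approx 37.303$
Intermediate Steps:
$\sqrt{x{\left(1392,1487 \right)} - \frac{1043287}{2075054}} = \sqrt{1392 - \frac{1043287}{2075054}} = \sqrt{\frac{2887431881}{2075054}} = \frac{\sqrt{5991577074396574}}{2075054}$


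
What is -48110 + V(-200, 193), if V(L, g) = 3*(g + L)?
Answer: -48131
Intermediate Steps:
V(L, g) = 3*L + 3*g (V(L, g) = 3*(L + g) = 3*L + 3*g)
-48110 + V(-200, 193) = -48110 + (3*(-200) + 3*193) = -48110 + (-600 + 579) = -48110 - 21 = -48131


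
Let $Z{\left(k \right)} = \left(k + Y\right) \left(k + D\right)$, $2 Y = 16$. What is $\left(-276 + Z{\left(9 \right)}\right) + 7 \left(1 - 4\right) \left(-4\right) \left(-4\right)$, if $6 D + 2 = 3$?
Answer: $- \frac{2737}{6} \approx -456.17$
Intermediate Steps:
$D = \frac{1}{6}$ ($D = - \frac{1}{3} + \frac{1}{6} \cdot 3 = - \frac{1}{3} + \frac{1}{2} = \frac{1}{6} \approx 0.16667$)
$Y = 8$ ($Y = \frac{1}{2} \cdot 16 = 8$)
$Z{\left(k \right)} = \left(8 + k\right) \left(\frac{1}{6} + k\right)$ ($Z{\left(k \right)} = \left(k + 8\right) \left(k + \frac{1}{6}\right) = \left(8 + k\right) \left(\frac{1}{6} + k\right)$)
$\left(-276 + Z{\left(9 \right)}\right) + 7 \left(1 - 4\right) \left(-4\right) \left(-4\right) = \left(-276 + \left(\frac{4}{3} + 9^{2} + \frac{49}{6} \cdot 9\right)\right) + 7 \left(1 - 4\right) \left(-4\right) \left(-4\right) = \left(-276 + \left(\frac{4}{3} + 81 + \frac{147}{2}\right)\right) + 7 \left(\left(-3\right) \left(-4\right)\right) \left(-4\right) = \left(-276 + \frac{935}{6}\right) + 7 \cdot 12 \left(-4\right) = - \frac{721}{6} + 84 \left(-4\right) = - \frac{721}{6} - 336 = - \frac{2737}{6}$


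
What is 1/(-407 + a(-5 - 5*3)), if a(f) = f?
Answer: -1/427 ≈ -0.0023419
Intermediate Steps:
1/(-407 + a(-5 - 5*3)) = 1/(-407 + (-5 - 5*3)) = 1/(-407 + (-5 - 15)) = 1/(-407 - 20) = 1/(-427) = -1/427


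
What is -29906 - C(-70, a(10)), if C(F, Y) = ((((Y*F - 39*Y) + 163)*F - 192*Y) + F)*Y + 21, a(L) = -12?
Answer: -1238759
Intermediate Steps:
C(F, Y) = 21 + Y*(F - 192*Y + F*(163 - 39*Y + F*Y)) (C(F, Y) = ((((F*Y - 39*Y) + 163)*F - 192*Y) + F)*Y + 21 = ((((-39*Y + F*Y) + 163)*F - 192*Y) + F)*Y + 21 = (((163 - 39*Y + F*Y)*F - 192*Y) + F)*Y + 21 = ((F*(163 - 39*Y + F*Y) - 192*Y) + F)*Y + 21 = ((-192*Y + F*(163 - 39*Y + F*Y)) + F)*Y + 21 = (F - 192*Y + F*(163 - 39*Y + F*Y))*Y + 21 = Y*(F - 192*Y + F*(163 - 39*Y + F*Y)) + 21 = 21 + Y*(F - 192*Y + F*(163 - 39*Y + F*Y)))
-29906 - C(-70, a(10)) = -29906 - (21 - 192*(-12)**2 + (-70)**2*(-12)**2 - 39*(-70)*(-12)**2 + 164*(-70)*(-12)) = -29906 - (21 - 192*144 + 4900*144 - 39*(-70)*144 + 137760) = -29906 - (21 - 27648 + 705600 + 393120 + 137760) = -29906 - 1*1208853 = -29906 - 1208853 = -1238759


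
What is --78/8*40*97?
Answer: 37830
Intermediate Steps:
--78/8*40*97 = --78*⅛*40*97 = -(-39/4*40)*97 = -(-390)*97 = -1*(-37830) = 37830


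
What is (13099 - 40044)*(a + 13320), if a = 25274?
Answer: -1039915330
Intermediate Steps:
(13099 - 40044)*(a + 13320) = (13099 - 40044)*(25274 + 13320) = -26945*38594 = -1039915330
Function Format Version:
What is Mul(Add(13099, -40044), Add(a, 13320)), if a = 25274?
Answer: -1039915330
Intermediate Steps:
Mul(Add(13099, -40044), Add(a, 13320)) = Mul(Add(13099, -40044), Add(25274, 13320)) = Mul(-26945, 38594) = -1039915330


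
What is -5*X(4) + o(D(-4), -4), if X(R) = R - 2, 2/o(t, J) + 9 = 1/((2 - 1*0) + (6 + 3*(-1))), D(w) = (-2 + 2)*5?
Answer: -225/22 ≈ -10.227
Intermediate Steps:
D(w) = 0 (D(w) = 0*5 = 0)
o(t, J) = -5/22 (o(t, J) = 2/(-9 + 1/((2 - 1*0) + (6 + 3*(-1)))) = 2/(-9 + 1/((2 + 0) + (6 - 3))) = 2/(-9 + 1/(2 + 3)) = 2/(-9 + 1/5) = 2/(-9 + ⅕) = 2/(-44/5) = 2*(-5/44) = -5/22)
X(R) = -2 + R
-5*X(4) + o(D(-4), -4) = -5*(-2 + 4) - 5/22 = -5*2 - 5/22 = -10 - 5/22 = -225/22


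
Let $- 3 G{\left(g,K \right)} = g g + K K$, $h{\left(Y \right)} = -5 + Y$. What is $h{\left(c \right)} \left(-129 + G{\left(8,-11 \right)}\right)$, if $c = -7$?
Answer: $2288$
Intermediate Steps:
$G{\left(g,K \right)} = - \frac{K^{2}}{3} - \frac{g^{2}}{3}$ ($G{\left(g,K \right)} = - \frac{g g + K K}{3} = - \frac{g^{2} + K^{2}}{3} = - \frac{K^{2} + g^{2}}{3} = - \frac{K^{2}}{3} - \frac{g^{2}}{3}$)
$h{\left(c \right)} \left(-129 + G{\left(8,-11 \right)}\right) = \left(-5 - 7\right) \left(-129 - \left(\frac{64}{3} + \frac{121}{3}\right)\right) = - 12 \left(-129 - \frac{185}{3}\right) = \left(-12\right) \left(- \frac{572}{3}\right) = 2288$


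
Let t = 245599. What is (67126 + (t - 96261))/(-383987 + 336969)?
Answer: -108232/23509 ≈ -4.6039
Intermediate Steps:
(67126 + (t - 96261))/(-383987 + 336969) = (67126 + (245599 - 96261))/(-383987 + 336969) = (67126 + 149338)/(-47018) = 216464*(-1/47018) = -108232/23509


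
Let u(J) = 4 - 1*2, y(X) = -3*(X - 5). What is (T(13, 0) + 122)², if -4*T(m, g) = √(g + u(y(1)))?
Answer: (488 - √2)²/16 ≈ 14798.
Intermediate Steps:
y(X) = 15 - 3*X (y(X) = -3*(-5 + X) = 15 - 3*X)
u(J) = 2 (u(J) = 4 - 2 = 2)
T(m, g) = -√(2 + g)/4 (T(m, g) = -√(g + 2)/4 = -√(2 + g)/4)
(T(13, 0) + 122)² = (-√(2 + 0)/4 + 122)² = (-√2/4 + 122)² = (122 - √2/4)²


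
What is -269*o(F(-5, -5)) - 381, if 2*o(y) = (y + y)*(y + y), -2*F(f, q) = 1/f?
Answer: -19319/50 ≈ -386.38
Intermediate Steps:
F(f, q) = -1/(2*f)
o(y) = 2*y² (o(y) = ((y + y)*(y + y))/2 = ((2*y)*(2*y))/2 = (4*y²)/2 = 2*y²)
-269*o(F(-5, -5)) - 381 = -538*(-½/(-5))² - 381 = -538*(-½*(-⅕))² - 381 = -538*(⅒)² - 381 = -538/100 - 381 = -269*1/50 - 381 = -269/50 - 381 = -19319/50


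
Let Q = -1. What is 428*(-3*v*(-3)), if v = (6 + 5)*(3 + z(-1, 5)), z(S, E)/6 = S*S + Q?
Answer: 127116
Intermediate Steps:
z(S, E) = -6 + 6*S² (z(S, E) = 6*(S*S - 1) = 6*(S² - 1) = 6*(-1 + S²) = -6 + 6*S²)
v = 33 (v = (6 + 5)*(3 + (-6 + 6*(-1)²)) = 11*(3 + (-6 + 6*1)) = 11*(3 + (-6 + 6)) = 11*(3 + 0) = 11*3 = 33)
428*(-3*v*(-3)) = 428*(-3*33*(-3)) = 428*(-99*(-3)) = 428*297 = 127116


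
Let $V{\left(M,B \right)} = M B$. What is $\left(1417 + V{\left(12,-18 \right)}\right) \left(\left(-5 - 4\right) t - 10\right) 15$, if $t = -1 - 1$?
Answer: $144120$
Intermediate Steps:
$t = -2$ ($t = -1 - 1 = -2$)
$V{\left(M,B \right)} = B M$
$\left(1417 + V{\left(12,-18 \right)}\right) \left(\left(-5 - 4\right) t - 10\right) 15 = \left(1417 - 216\right) \left(\left(-5 - 4\right) \left(-2\right) - 10\right) 15 = \left(1417 - 216\right) \left(\left(-9\right) \left(-2\right) - 10\right) 15 = 1201 \left(18 - 10\right) 15 = 1201 \cdot 8 \cdot 15 = 1201 \cdot 120 = 144120$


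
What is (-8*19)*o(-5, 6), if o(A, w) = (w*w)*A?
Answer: 27360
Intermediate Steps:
o(A, w) = A*w² (o(A, w) = w²*A = A*w²)
(-8*19)*o(-5, 6) = (-8*19)*(-5*6²) = -(-760)*36 = -152*(-180) = 27360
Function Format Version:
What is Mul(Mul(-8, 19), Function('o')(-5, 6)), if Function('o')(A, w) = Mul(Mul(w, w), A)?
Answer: 27360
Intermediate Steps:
Function('o')(A, w) = Mul(A, Pow(w, 2)) (Function('o')(A, w) = Mul(Pow(w, 2), A) = Mul(A, Pow(w, 2)))
Mul(Mul(-8, 19), Function('o')(-5, 6)) = Mul(Mul(-8, 19), Mul(-5, Pow(6, 2))) = Mul(-152, Mul(-5, 36)) = Mul(-152, -180) = 27360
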